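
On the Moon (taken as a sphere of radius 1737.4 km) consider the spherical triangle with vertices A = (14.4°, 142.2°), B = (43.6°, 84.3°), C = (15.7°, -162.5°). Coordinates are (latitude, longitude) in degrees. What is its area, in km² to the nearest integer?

Side lengths (central angles): a = 1.6589, b = 0.9296, c = 0.9953 rad; semiperimeter s = 1.7920.
By l'Huilier's theorem, tan(E/4) = √[tan(s/2) tan((s−a)/2) tan((s−b)/2) tan((s−c)/2)], giving spherical excess E = 0.5051 rad.
Area = E·R² = 0.5051 × (1737.4)² ≈ 1524562 km².

1524562 km²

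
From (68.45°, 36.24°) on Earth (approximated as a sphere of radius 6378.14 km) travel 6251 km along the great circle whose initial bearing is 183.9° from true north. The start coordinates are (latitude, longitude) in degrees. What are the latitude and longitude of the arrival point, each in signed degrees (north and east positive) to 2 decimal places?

12.34°, 32.93°

Angular distance δ = d/R = 6251/6378.14 = 0.98007 rad; initial bearing θ = 3.2097 rad.
sin φ₂ = sin φ₁ cos δ + cos φ₁ sin δ cos θ = (0.9301)(0.5570) + (0.3673)(0.8305)(-0.9977) = 0.2137, so φ₂ = 12.34°.
Δλ = atan2(sin θ sin δ cos φ₁, cos δ − sin φ₁ sin φ₂) = atan2(-0.0207, 0.3582) = -3.315°.
λ₂ = 36.240° − 3.315° = 32.93°.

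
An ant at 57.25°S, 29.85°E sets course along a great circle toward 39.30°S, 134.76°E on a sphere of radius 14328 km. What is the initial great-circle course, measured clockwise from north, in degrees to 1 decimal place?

124.3°

With φ₁ = -0.9992, φ₂ = -0.6859, Δλ = 1.8310 rad, the forward-azimuth formula gives
θ = atan2( sin Δλ cos φ₂ , cos φ₁ sin φ₂ − sin φ₁ cos φ₂ cos Δλ ) = atan2(0.7478, -0.5101) = 124.30°.
So the initial bearing is 124.3°.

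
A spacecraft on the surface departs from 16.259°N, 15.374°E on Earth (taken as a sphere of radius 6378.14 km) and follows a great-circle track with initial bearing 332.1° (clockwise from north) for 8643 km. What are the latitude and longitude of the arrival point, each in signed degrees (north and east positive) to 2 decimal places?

62.71°, -79.16°

Angular distance δ = d/R = 8643/6378.14 = 1.35510 rad; initial bearing θ = 5.7962 rad.
sin φ₂ = sin φ₁ cos δ + cos φ₁ sin δ cos θ = (0.2800)(0.2140) + (0.9600)(0.9768)(0.8838) = 0.8887, so φ₂ = 62.71°.
Δλ = atan2(sin θ sin δ cos φ₁, cos δ − sin φ₁ sin φ₂) = atan2(-0.4388, -0.0348) = -94.532°.
λ₂ = 15.374° − 94.532° = -79.16°.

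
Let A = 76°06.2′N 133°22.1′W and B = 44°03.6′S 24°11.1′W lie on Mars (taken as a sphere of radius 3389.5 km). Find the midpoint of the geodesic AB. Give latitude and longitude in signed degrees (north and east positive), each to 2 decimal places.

Central angle δ = 2.3917 rad. Interpolating on the sphere with fraction f = 0.5:
P = [sin((1−f)δ)·A + sin(fδ)·B] / sin δ = 1.3653·A + 1.3653·B in Cartesian coordinates,
giving P = (0.6698, -0.6403, 0.3759), i.e. latitude 22.08°, longitude -43.71°.

22.08°, -43.71°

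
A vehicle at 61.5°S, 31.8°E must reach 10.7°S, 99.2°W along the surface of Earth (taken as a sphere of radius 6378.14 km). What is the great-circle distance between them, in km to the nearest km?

10943 km

With latitudes φ₁ = -61.500°, φ₂ = -10.700° and longitude difference Δλ = -131.000°:
cos c = sin φ₁ sin φ₂ + cos φ₁ cos φ₂ cos Δλ = (-0.8788)(-0.1857) + (0.4772)(0.9826)(-0.6561) = -0.14443,
so c = arccos(-0.14443) = 1.71574 rad.
Distance = R·c = 6378.14 × 1.7157 ≈ 10943 km.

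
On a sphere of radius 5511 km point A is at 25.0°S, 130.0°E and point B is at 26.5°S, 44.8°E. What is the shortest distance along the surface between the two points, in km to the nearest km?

7227 km

In radians: φ₁ = -0.4363, φ₂ = -0.4625, Δλ = -85.200° = -1.4870 rad.
cos c = sin φ₁ sin φ₂ + cos φ₁ cos φ₂ cos Δλ = (-0.4226)(-0.4462) + (0.9063)(0.8949)(0.0837) = 0.25644,
so c = arccos(0.25644) = 1.31146 rad.
Distance = R·c = 5511 × 1.3115 ≈ 7227 km.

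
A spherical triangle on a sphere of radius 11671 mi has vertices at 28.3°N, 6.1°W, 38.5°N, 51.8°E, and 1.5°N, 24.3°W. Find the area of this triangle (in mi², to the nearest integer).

17403436 mi²

Side lengths (central angles): a = 1.3651, b = 0.5576, c = 0.8482 rad; semiperimeter s = 1.3855.
By l'Huilier's theorem, tan(E/4) = √[tan(s/2) tan((s−a)/2) tan((s−b)/2) tan((s−c)/2)], giving spherical excess E = 0.1278 rad.
Area = E·R² = 0.1278 × (11671)² ≈ 17403436 mi².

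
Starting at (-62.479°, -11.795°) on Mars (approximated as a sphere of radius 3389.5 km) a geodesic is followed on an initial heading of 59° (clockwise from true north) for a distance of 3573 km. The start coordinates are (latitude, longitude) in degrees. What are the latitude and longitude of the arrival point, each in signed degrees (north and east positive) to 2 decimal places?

Angular distance δ = d/R = 3573/3389.5 = 1.05414 rad; initial bearing θ = 1.0297 rad.
sin φ₂ = sin φ₁ cos δ + cos φ₁ sin δ cos θ = (-0.8868)(0.4940) + (0.4621)(0.8695)(0.5150) = -0.2312, so φ₂ = -13.37°.
Δλ = atan2(sin θ sin δ cos φ₁, cos δ − sin φ₁ sin φ₂) = atan2(0.3444, 0.2890) = 49.999°.
λ₂ = -11.795° + 49.999° = 38.20°.

-13.37°, 38.20°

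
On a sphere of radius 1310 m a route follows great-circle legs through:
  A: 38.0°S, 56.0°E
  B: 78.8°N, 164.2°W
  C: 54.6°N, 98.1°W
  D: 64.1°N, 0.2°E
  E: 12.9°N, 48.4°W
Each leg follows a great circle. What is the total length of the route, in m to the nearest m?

Leg A→B: central angle 2.3758 rad, distance 3112.3 m.
Leg B→C: central angle 0.5639 rad, distance 738.7 m.
Leg C→D: central angle 0.8000 rad, distance 1048.0 m.
Leg D→E: central angle 1.0674 rad, distance 1398.3 m.
Total: 3112.3 + 738.7 + 1048.0 + 1398.3 ≈ 6297 m.

6297 m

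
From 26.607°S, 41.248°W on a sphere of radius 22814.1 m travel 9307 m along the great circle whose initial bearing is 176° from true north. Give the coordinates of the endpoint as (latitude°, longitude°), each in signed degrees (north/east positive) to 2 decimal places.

-49.90°, -38.79°

Angular distance δ = d/R = 9307/22814.1 = 0.40795 rad; initial bearing θ = 3.0718 rad.
sin φ₂ = sin φ₁ cos δ + cos φ₁ sin δ cos θ = (-0.4479)(0.9179) + (0.8941)(0.3967)(-0.9976) = -0.7650, so φ₂ = -49.90°.
Δλ = atan2(sin θ sin δ cos φ₁, cos δ − sin φ₁ sin φ₂) = atan2(0.0247, 0.5753) = 2.463°.
λ₂ = -41.248° + 2.463° = -38.79°.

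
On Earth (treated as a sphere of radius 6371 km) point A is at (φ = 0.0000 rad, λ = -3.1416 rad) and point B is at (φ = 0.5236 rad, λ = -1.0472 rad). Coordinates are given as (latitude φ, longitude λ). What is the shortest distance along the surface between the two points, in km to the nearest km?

12861 km

With latitudes φ₁ = 0.000°, φ₂ = 30.000° and longitude difference Δλ = 120.000°:
cos c = sin φ₁ sin φ₂ + cos φ₁ cos φ₂ cos Δλ = (0.0000)(0.5000) + (1.0000)(0.8660)(-0.5000) = -0.43302,
so c = arccos(-0.43302) = 2.01863 rad.
Distance = R·c = 6371 × 2.0186 ≈ 12861 km.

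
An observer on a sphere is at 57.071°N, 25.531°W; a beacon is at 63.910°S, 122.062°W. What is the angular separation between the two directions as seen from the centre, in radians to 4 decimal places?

2.4671 rad

In radians: φ₁ = 0.9961, φ₂ = -1.1154, Δλ = -96.531° = -1.6848 rad.
Haversine: a = sin²(Δφ/2) + cos φ₁ cos φ₂ sin²(Δλ/2) = 0.7574 + (0.5436)(0.4398)(0.5569) = 0.89051.
Central angle c = 2·arcsin(√a) = 2.46708 rad.
So the angular separation is 2.4671 rad.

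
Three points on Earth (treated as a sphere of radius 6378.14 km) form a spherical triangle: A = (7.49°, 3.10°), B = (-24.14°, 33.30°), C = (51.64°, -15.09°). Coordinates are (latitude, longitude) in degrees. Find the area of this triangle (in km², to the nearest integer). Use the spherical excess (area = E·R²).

7327128 km²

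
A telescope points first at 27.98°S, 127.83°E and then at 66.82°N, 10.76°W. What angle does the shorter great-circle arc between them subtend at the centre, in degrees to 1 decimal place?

133.8°

With latitudes φ₁ = -27.980°, φ₂ = 66.820° and longitude difference Δλ = -138.590°:
cos c = sin φ₁ sin φ₂ + cos φ₁ cos φ₂ cos Δλ = (-0.4692)(0.9193) + (0.8831)(0.3936)(-0.7500) = -0.69200,
so c = arccos(-0.69200) = 2.33505 rad.
So the angular separation is 133.8°.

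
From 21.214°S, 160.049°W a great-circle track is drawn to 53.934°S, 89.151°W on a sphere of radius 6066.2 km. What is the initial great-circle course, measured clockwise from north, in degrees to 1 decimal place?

140.9°

Δλ = 70.898° = 1.2374 rad.
y = sin Δλ · cos φ₂ = (0.9449)(0.5887) = 0.5563
x = cos φ₁ sin φ₂ − sin φ₁ cos φ₂ cos Δλ = (0.9322)(-0.8083) − (-0.3619)(0.5887)(0.3273) = -0.6838
θ = atan2(y, x) = 140.87°, so the bearing is 140.9°.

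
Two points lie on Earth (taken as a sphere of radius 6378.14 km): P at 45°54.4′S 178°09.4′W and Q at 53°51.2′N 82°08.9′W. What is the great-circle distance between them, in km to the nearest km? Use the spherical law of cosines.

Let φ₁ = -0.8012 rad, φ₂ = 0.9399 rad, and Δλ = 1.6757 rad.
cos c = sin φ₁ sin φ₂ + cos φ₁ cos φ₂ cos Δλ = (-0.7182)(0.8075) + (0.6958)(0.5899)(-0.1047) = -0.62292,
so c = arccos(-0.62292) = 2.24327 rad.
Distance = R·c = 6378.14 × 2.2433 ≈ 14308 km.

14308 km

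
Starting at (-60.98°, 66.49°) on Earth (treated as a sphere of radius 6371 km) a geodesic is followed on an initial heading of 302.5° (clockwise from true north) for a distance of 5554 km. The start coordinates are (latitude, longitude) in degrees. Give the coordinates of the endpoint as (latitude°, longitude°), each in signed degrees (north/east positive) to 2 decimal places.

-21.30°, 22.63°

Angular distance δ = d/R = 5554/6371 = 0.87176 rad; initial bearing θ = 5.2796 rad.
sin φ₂ = sin φ₁ cos δ + cos φ₁ sin δ cos θ = (-0.8745)(0.6435) + (0.4851)(0.7655)(0.5373) = -0.3632, so φ₂ = -21.30°.
Δλ = atan2(sin θ sin δ cos φ₁, cos δ − sin φ₁ sin φ₂) = atan2(-0.3132, 0.3259) = -43.860°.
λ₂ = 66.490° − 43.860° = 22.63°.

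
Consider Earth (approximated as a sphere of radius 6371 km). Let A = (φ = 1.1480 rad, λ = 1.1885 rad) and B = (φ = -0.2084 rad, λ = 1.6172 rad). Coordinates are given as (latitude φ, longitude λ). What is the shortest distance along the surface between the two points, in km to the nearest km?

8878 km

Let φ₁ = 1.1480 rad, φ₂ = -0.2084 rad, and Δλ = 0.4287 rad.
Haversine: a = sin²(Δφ/2) + cos φ₁ cos φ₂ sin²(Δλ/2) = 0.3936 + (0.4103)(0.9784)(0.0452) = 0.41178.
Central angle c = 2·arcsin(√a) = 1.39344 rad.
Distance = R·c = 6371 × 1.3934 ≈ 8878 km.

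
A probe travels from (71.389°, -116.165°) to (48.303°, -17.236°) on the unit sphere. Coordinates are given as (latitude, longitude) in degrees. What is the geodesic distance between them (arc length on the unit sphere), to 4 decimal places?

Let φ₁ = 1.2460 rad, φ₂ = 0.8430 rad, and Δλ = 1.7266 rad.
cos c = sin φ₁ sin φ₂ + cos φ₁ cos φ₂ cos Δλ = (0.9477)(0.7467) + (0.3191)(0.6652)(-0.1552) = 0.67468,
so c = arccos(0.67468) = 0.83027 rad.
On the unit sphere the arc length equals the central angle: 0.8303.

0.8303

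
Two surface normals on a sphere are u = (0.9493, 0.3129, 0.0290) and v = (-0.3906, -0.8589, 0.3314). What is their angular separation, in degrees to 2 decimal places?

129.04°

u·v = -0.6299; |u| = 1.0000, |v| = 1.0001.
cos θ = (u·v)/(|u||v|) = -0.6299, so θ = 129.04°.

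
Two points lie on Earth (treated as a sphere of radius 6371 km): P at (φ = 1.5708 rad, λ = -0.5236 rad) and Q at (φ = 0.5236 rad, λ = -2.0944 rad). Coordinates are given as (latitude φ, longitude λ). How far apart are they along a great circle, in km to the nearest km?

6672 km

Let φ₁ = 1.5708 rad, φ₂ = 0.5236 rad, and Δλ = -1.5708 rad.
Haversine: a = sin²(Δφ/2) + cos φ₁ cos φ₂ sin²(Δλ/2) = 0.2500 + (-0.0000)(0.8660)(0.5000) = 0.25000.
Central angle c = 2·arcsin(√a) = 1.04720 rad.
Distance = R·c = 6371 × 1.0472 ≈ 6672 km.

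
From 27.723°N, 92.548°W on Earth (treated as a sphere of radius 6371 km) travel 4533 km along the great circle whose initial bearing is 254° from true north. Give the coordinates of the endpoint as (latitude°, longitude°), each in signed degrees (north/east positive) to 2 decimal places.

Angular distance δ = d/R = 4533/6371 = 0.71151 rad; initial bearing θ = 4.4331 rad.
sin φ₂ = sin φ₁ cos δ + cos φ₁ sin δ cos θ = (0.4652)(0.7574) + (0.8852)(0.6530)(-0.2756) = 0.1930, so φ₂ = 11.13°.
Δλ = atan2(sin θ sin δ cos φ₁, cos δ − sin φ₁ sin φ₂) = atan2(-0.5556, 0.6676) = -39.770°.
λ₂ = -92.548° − 39.770° = -132.32°.

11.13°, -132.32°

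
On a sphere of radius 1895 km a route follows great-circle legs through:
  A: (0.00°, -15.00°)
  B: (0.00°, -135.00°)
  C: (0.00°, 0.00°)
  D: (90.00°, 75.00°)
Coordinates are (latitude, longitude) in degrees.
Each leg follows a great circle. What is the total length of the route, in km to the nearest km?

11411 km

Leg A→B: central angle 2.0944 rad, distance 3968.9 km.
Leg B→C: central angle 2.3562 rad, distance 4465.0 km.
Leg C→D: central angle 1.5708 rad, distance 2976.7 km.
Total: 3968.9 + 4465.0 + 2976.7 ≈ 11411 km.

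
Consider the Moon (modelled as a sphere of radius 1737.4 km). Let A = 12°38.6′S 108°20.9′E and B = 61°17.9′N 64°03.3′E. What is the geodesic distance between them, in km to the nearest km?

2479 km

In radians: φ₁ = -0.2207, φ₂ = 1.0699, Δλ = -44.293° = -0.7731 rad.
cos c = sin φ₁ sin φ₂ + cos φ₁ cos φ₂ cos Δλ = (-0.2189)(0.8771) + (0.9758)(0.4802)(0.7158) = 0.14343,
so c = arccos(0.14343) = 1.42687 rad.
Distance = R·c = 1737.4 × 1.4269 ≈ 2479 km.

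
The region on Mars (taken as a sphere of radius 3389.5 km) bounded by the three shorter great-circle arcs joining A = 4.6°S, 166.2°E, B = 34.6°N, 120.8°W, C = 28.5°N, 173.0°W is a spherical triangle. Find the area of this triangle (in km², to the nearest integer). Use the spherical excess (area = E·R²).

Side lengths (central angles): a = 0.7751, b = 0.6751, c = 1.3752 rad; semiperimeter s = 1.4127.
By l'Huilier's theorem, tan(E/4) = √[tan(s/2) tan((s−a)/2) tan((s−b)/2) tan((s−c)/2)], giving spherical excess E = 0.1807 rad.
Area = E·R² = 0.1807 × (3389.5)² ≈ 2075638 km².

2075638 km²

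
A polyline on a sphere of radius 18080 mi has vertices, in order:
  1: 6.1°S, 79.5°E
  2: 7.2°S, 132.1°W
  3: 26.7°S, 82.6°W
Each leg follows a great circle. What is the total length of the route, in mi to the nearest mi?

Leg 1→2: central angle 2.5444 rad, distance 46002.4 mi.
Leg 2→3: central angle 0.8867 rad, distance 16032.4 mi.
Total: 46002.4 + 16032.4 ≈ 62035 mi.

62035 mi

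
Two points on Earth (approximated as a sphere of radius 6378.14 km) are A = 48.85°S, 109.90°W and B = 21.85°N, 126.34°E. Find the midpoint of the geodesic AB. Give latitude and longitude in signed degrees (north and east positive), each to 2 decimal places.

The central angle between A and B is δ = 2.2391 rad.
With f = 0.5, the slerp weights are sin((1−f)δ)/sin δ = 1.1466 and sin(fδ)/sin δ = 1.1466.
Weighted sum of the unit vectors: (1.1466)·(-0.2240,-0.6187,-0.7530) + (1.1466)·(-0.5500,0.7476,0.3722) = (-0.8874, 0.1478, -0.4366).
Converting back: φ = atan2(z, √(x²+y²)) = -25.89°, λ = atan2(y, x) = 170.54°.

-25.89°, 170.54°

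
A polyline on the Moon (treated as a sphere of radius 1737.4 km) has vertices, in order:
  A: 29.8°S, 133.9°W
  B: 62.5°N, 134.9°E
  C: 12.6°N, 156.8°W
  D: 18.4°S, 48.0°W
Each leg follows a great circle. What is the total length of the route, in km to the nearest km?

9010 km

Leg A→B: central angle 2.0367 rad, distance 3538.5 km.
Leg B→C: central angle 1.2024 rad, distance 2089.1 km.
Leg C→D: central angle 1.9469 rad, distance 3382.5 km.
Total: 3538.5 + 2089.1 + 3382.5 ≈ 9010 km.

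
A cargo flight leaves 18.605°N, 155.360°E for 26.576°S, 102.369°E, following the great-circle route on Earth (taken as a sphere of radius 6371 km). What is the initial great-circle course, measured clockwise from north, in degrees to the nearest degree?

230°

Δλ = -52.991° = -0.9249 rad.
y = sin Δλ · cos φ₂ = (-0.7985)(0.8943) = -0.7142
x = cos φ₁ sin φ₂ − sin φ₁ cos φ₂ cos Δλ = (0.9477)(-0.4474) − (0.3190)(0.8943)(0.6019) = -0.5958
θ = atan2(y, x) = -129.83°; adding 360° gives 230°.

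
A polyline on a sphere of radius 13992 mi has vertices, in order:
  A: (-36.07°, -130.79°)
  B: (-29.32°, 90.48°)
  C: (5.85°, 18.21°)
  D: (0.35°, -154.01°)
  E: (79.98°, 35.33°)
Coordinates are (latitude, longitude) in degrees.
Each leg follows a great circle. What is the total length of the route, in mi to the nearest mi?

110185 mi

Leg A→B: central angle 1.8146 rad, distance 25389.7 mi.
Leg B→C: central angle 1.3549 rad, distance 18957.7 mi.
Leg C→D: central angle 2.9681 rad, distance 41530.2 mi.
Leg D→E: central angle 1.7372 rad, distance 24307.3 mi.
Total: 25389.7 + 18957.7 + 41530.2 + 24307.3 ≈ 110185 mi.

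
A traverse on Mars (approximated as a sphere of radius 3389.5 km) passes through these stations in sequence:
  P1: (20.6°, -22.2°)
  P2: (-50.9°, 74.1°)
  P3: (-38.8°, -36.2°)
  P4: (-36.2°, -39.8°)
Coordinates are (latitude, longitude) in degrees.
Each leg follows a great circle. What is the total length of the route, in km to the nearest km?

10956 km

Leg P1→P2: central angle 1.9154 rad, distance 6492.3 km.
Leg P2→P3: central angle 1.2495 rad, distance 4235.3 km.
Leg P3→P4: central angle 0.0674 rad, distance 228.4 km.
Total: 6492.3 + 4235.3 + 228.4 ≈ 10956 km.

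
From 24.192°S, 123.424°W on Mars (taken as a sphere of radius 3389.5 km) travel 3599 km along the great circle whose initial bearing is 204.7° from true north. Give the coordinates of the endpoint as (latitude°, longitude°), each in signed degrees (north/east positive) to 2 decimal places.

-67.42°, 164.69°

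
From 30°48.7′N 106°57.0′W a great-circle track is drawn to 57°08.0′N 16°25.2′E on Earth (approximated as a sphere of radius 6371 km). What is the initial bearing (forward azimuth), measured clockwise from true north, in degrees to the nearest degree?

With φ₁ = 0.5378, φ₂ = 0.9972, Δλ = 2.1532 rad, the forward-azimuth formula gives
θ = atan2( sin Δλ cos φ₂ , cos φ₁ sin φ₂ − sin φ₁ cos φ₂ cos Δλ ) = atan2(0.4532, 0.8743) = 27.40°.
So the initial bearing is 27°.

27°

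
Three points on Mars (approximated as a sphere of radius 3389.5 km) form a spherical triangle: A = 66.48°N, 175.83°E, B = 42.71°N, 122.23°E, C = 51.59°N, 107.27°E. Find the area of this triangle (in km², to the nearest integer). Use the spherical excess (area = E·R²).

876041 km²

Side lengths (central angles): a = 0.2349, b = 0.6282, c = 0.6502 rad; semiperimeter s = 0.7566.
By l'Huilier's theorem, tan(E/4) = √[tan(s/2) tan((s−a)/2) tan((s−b)/2) tan((s−c)/2)], giving spherical excess E = 0.0763 rad.
Area = E·R² = 0.0763 × (3389.5)² ≈ 876041 km².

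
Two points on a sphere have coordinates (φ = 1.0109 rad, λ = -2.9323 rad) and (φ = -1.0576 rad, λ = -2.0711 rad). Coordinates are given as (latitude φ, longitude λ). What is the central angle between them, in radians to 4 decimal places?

2.1752 rad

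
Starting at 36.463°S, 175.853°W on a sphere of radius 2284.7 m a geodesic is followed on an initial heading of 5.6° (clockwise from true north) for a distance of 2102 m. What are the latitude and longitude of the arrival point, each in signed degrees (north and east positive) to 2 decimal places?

16.07°, -171.22°

Angular distance δ = d/R = 2102/2284.7 = 0.92003 rad; initial bearing θ = 0.0977 rad.
sin φ₂ = sin φ₁ cos δ + cos φ₁ sin δ cos θ = (-0.5943)(0.6058) + (0.8042)(0.7956)(0.9952) = 0.2768, so φ₂ = 16.07°.
Δλ = atan2(sin θ sin δ cos φ₁, cos δ − sin φ₁ sin φ₂) = atan2(0.0624, 0.7703) = 4.634°.
λ₂ = -175.853° + 4.634° = -171.22°.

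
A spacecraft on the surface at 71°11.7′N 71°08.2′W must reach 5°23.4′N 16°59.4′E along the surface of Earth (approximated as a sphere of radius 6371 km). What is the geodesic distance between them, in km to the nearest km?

Let φ₁ = 1.2426 rad, φ₂ = 0.0941 rad, and Δλ = 1.5381 rad.
Haversine: a = sin²(Δφ/2) + cos φ₁ cos φ₂ sin²(Δλ/2) = 0.2951 + (0.3223)(0.9956)(0.4837) = 0.45029.
Central angle c = 2·arcsin(√a) = 1.47122 rad.
Distance = R·c = 6371 × 1.4712 ≈ 9373 km.

9373 km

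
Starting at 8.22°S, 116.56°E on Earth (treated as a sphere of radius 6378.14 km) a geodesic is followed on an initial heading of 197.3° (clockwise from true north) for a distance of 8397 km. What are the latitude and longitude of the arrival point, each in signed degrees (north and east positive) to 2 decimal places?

-71.90°, 48.65°

Angular distance δ = d/R = 8397/6378.14 = 1.31653 rad; initial bearing θ = 3.4435 rad.
sin φ₂ = sin φ₁ cos δ + cos φ₁ sin δ cos θ = (-0.1430)(0.2515) + (0.9897)(0.9678)(-0.9548) = -0.9505, so φ₂ = -71.90°.
Δλ = atan2(sin θ sin δ cos φ₁, cos δ − sin φ₁ sin φ₂) = atan2(-0.2849, 0.1156) = -67.906°.
λ₂ = 116.560° − 67.906° = 48.65°.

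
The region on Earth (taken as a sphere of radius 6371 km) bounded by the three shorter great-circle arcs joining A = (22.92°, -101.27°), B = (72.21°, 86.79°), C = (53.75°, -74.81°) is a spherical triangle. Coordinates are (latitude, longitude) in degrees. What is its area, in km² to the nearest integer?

9253301 km²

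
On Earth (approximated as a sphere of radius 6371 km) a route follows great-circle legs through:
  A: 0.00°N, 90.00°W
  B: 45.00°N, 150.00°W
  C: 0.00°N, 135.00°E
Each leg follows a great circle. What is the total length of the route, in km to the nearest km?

16540 km

Leg A→B: central angle 1.2094 rad, distance 7705.3 km.
Leg B→C: central angle 1.3867 rad, distance 8835.0 km.
Total: 7705.3 + 8835.0 ≈ 16540 km.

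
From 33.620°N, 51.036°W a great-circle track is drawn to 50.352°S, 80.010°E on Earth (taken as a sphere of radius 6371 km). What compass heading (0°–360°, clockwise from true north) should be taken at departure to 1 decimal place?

Δλ = 131.046° = 2.2872 rad.
y = sin Δλ · cos φ₂ = (0.7542)(0.6381) = 0.4812
x = cos φ₁ sin φ₂ − sin φ₁ cos φ₂ cos Δλ = (0.8327)(-0.7700) − (0.5537)(0.6381)(-0.6567) = -0.4092
θ = atan2(y, x) = 130.38°, so the bearing is 130.4°.

130.4°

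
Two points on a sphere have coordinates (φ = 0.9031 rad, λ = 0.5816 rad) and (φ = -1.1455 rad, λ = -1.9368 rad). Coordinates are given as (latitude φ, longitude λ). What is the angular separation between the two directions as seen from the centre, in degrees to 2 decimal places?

With latitudes φ₁ = 51.744°, φ₂ = -65.632° and longitude difference Δλ = -144.294°:
cos c = sin φ₁ sin φ₂ + cos φ₁ cos φ₂ cos Δλ = (0.7853)(-0.9109) + (0.6192)(0.4126)(-0.8120) = -0.92274,
so c = arccos(-0.92274) = 2.74593 rad.
So the angular separation is 157.33°.

157.33°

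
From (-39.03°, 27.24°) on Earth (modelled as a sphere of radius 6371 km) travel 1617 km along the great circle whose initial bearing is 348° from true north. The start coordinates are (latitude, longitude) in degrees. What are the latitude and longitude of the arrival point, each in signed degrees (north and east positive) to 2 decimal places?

Angular distance δ = d/R = 1617/6371 = 0.25381 rad; initial bearing θ = 6.0737 rad.
sin φ₂ = sin φ₁ cos δ + cos φ₁ sin δ cos θ = (-0.6297)(0.9680) + (0.7768)(0.2511)(0.9781) = -0.4188, so φ₂ = -24.76°.
Δλ = atan2(sin θ sin δ cos φ₁, cos δ − sin φ₁ sin φ₂) = atan2(-0.0406, 0.7043) = -3.296°.
λ₂ = 27.240° − 3.296° = 23.94°.

-24.76°, 23.94°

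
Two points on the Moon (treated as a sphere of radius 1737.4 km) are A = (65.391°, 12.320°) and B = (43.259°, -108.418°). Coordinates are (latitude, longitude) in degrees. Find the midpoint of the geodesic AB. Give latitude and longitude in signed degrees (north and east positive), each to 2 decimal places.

The central angle between A and B is δ = 1.0837 rad.
With f = 0.5, the slerp weights are sin((1−f)δ)/sin δ = 0.5836 and sin(fδ)/sin δ = 0.5836.
Weighted sum of the unit vectors: (0.5836)·(0.4068,0.0889,0.9092) + (0.5836)·(-0.2301,-0.6910,0.6853) = (0.1031, -0.3514, 0.9305).
Converting back: φ = atan2(z, √(x²+y²)) = 68.52°, λ = atan2(y, x) = -73.64°.

68.52°, -73.64°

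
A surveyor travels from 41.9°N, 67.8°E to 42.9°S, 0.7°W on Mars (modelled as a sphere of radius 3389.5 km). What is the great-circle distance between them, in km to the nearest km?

With latitudes φ₁ = 41.900°, φ₂ = -42.900° and longitude difference Δλ = -68.500°:
cos c = sin φ₁ sin φ₂ + cos φ₁ cos φ₂ cos Δλ = (0.6678)(-0.6807) + (0.7443)(0.7325)(0.3665) = -0.25478,
so c = arccos(-0.25478) = 1.82841 rad.
Distance = R·c = 3389.5 × 1.8284 ≈ 6197 km.

6197 km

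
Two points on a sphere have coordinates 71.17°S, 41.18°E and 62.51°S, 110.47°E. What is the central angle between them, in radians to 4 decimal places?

In radians: φ₁ = -1.2422, φ₂ = -1.0910, Δλ = 69.290° = 1.2093 rad.
Haversine: a = sin²(Δφ/2) + cos φ₁ cos φ₂ sin²(Δλ/2) = 0.0057 + (0.3228)(0.4616)(0.3232) = 0.05385.
Central angle c = 2·arcsin(√a) = 0.46838 rad.
So the angular separation is 0.4684 rad.

0.4684 rad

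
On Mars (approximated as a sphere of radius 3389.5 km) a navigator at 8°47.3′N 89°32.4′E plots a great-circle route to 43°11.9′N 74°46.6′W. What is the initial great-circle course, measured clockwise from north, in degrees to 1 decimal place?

345.9°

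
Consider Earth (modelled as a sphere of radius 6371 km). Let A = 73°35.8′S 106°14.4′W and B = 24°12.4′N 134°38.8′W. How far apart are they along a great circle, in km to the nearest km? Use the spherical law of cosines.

With latitudes φ₁ = -73.597°, φ₂ = 24.207° and longitude difference Δλ = -28.407°:
cos c = sin φ₁ sin φ₂ + cos φ₁ cos φ₂ cos Δλ = (-0.9593)(0.4100) + (0.2824)(0.9121)(0.8796) = -0.16679,
so c = arccos(-0.16679) = 1.73837 rad.
Distance = R·c = 6371 × 1.7384 ≈ 11075 km.

11075 km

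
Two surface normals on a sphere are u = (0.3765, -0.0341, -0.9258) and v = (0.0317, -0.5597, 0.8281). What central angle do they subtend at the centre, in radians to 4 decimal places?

u·v = -0.7356; |u| = 1.0000, |v| = 1.0000.
cos θ = (u·v)/(|u||v|) = -0.7356, so θ = 2.3974 rad.

2.3974 rad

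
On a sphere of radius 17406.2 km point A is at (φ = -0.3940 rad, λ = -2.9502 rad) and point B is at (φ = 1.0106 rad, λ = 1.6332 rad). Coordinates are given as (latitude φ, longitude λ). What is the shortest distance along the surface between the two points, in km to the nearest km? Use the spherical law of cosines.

34283 km

Let φ₁ = -0.3940 rad, φ₂ = 1.0106 rad, and Δλ = -1.6998 rad.
cos c = sin φ₁ sin φ₂ + cos φ₁ cos φ₂ cos Δλ = (-0.3839)(0.8472) + (0.9234)(0.5314)(-0.1286) = -0.38832,
so c = arccos(-0.38832) = 1.96960 rad.
Distance = R·c = 17406.2 × 1.9696 ≈ 34283 km.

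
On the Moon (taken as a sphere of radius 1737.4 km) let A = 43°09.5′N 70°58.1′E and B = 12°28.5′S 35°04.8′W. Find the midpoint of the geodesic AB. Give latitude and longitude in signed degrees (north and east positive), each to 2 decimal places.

Central angle δ = 1.9227 rad. Interpolating on the sphere with fraction f = 0.5:
P = [sin((1−f)δ)·A + sin(fδ)·B] / sin δ = 0.8735·A + 0.8735·B in Cartesian coordinates,
giving P = (0.9057, 0.1122, 0.4088), i.e. latitude 24.13°, longitude 7.06°.

24.13°, 7.06°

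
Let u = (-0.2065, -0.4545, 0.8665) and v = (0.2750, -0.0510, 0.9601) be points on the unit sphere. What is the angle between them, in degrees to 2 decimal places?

u·v = 0.7983; |u| = 1.0000, |v| = 1.0000.
cos θ = (u·v)/(|u||v|) = 0.7983, so θ = 37.03°.

37.03°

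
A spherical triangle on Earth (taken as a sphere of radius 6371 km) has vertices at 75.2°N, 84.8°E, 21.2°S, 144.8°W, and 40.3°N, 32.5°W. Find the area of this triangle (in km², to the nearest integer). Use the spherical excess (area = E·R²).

74513585 km²

Side lengths (central angles): a = 2.0987, b = 1.0051, c = 2.0990 rad; semiperimeter s = 2.6014.
By l'Huilier's theorem, tan(E/4) = √[tan(s/2) tan((s−a)/2) tan((s−b)/2) tan((s−c)/2)], giving spherical excess E = 1.8358 rad.
Area = E·R² = 1.8358 × (6371)² ≈ 74513585 km².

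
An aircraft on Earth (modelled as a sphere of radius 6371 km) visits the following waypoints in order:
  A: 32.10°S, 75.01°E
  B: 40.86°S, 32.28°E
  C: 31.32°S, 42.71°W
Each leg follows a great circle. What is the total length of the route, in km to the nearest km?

Leg A→B: central angle 0.6124 rad, distance 3901.6 km.
Leg B→C: central angle 1.0386 rad, distance 6617.1 km.
Total: 3901.6 + 6617.1 ≈ 10519 km.

10519 km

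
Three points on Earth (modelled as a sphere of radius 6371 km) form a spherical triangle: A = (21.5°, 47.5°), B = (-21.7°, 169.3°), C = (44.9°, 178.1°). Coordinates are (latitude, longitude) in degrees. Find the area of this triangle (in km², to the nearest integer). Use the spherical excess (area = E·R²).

70408855 km²

Side lengths (central angles): a = 1.1708, b = 1.7418, c = 2.2032 rad; semiperimeter s = 2.5579.
By l'Huilier's theorem, tan(E/4) = √[tan(s/2) tan((s−a)/2) tan((s−b)/2) tan((s−c)/2)], giving spherical excess E = 1.7347 rad.
Area = E·R² = 1.7347 × (6371)² ≈ 70408855 km².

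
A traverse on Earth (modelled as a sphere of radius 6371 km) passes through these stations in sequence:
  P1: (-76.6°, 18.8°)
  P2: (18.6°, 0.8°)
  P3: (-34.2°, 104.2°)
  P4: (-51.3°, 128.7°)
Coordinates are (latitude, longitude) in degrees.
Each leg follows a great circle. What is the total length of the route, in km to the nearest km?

Leg P1→P2: central angle 1.6724 rad, distance 10654.6 km.
Leg P2→P3: central angle 1.9401 rad, distance 12360.2 km.
Leg P3→P4: central angle 0.4294 rad, distance 2735.5 km.
Total: 10654.6 + 12360.2 + 2735.5 ≈ 25750 km.

25750 km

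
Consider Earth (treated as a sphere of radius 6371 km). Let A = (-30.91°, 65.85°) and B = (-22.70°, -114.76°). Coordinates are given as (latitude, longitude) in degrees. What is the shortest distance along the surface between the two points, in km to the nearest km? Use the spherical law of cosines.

14054 km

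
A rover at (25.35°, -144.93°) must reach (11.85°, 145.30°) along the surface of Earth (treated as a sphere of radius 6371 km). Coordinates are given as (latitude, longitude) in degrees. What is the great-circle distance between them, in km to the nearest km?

In radians: φ₁ = 0.4424, φ₂ = 0.2068, Δλ = -69.770° = -1.2177 rad.
cos c = sin φ₁ sin φ₂ + cos φ₁ cos φ₂ cos Δλ = (0.4281)(0.2054) + (0.9037)(0.9787)(0.3458) = 0.39375,
so c = arccos(0.39375) = 1.16608 rad.
Distance = R·c = 6371 × 1.1661 ≈ 7429 km.

7429 km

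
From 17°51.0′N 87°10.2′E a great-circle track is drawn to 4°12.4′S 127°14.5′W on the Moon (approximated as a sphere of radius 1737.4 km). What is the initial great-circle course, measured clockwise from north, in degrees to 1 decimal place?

72.1°

Δλ = 145.588° = 2.5410 rad.
y = sin Δλ · cos φ₂ = (0.5651)(0.9973) = 0.5636
x = cos φ₁ sin φ₂ − sin φ₁ cos φ₂ cos Δλ = (0.9519)(-0.0734) − (0.3065)(0.9973)(-0.8250) = 0.1824
θ = atan2(y, x) = 72.07°, so the bearing is 72.1°.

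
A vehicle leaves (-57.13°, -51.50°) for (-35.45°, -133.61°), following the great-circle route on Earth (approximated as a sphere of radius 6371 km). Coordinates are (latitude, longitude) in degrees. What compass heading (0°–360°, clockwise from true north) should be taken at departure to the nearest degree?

255°

Δλ = -82.110° = -1.4331 rad.
y = sin Δλ · cos φ₂ = (-0.9905)(0.8146) = -0.8069
x = cos φ₁ sin φ₂ − sin φ₁ cos φ₂ cos Δλ = (0.5427)(-0.5800) − (-0.8399)(0.8146)(0.1373) = -0.2209
θ = atan2(y, x) = -105.31°; adding 360° gives 255°.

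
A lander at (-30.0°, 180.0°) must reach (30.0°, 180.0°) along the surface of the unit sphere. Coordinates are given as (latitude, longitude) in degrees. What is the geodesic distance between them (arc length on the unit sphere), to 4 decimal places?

In radians: φ₁ = -0.5236, φ₂ = 0.5236, Δλ = 0.000° = 0.0000 rad.
cos c = sin φ₁ sin φ₂ + cos φ₁ cos φ₂ cos Δλ = (-0.5000)(0.5000) + (0.8660)(0.8660)(1.0000) = 0.50000,
so c = arccos(0.50000) = 1.04720 rad.
On the unit sphere the arc length equals the central angle: 1.0472.

1.0472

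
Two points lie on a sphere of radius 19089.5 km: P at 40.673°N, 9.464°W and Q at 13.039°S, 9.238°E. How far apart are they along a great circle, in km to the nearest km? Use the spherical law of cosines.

18804 km

With latitudes φ₁ = 40.673°, φ₂ = -13.039° and longitude difference Δλ = 18.702°:
cos c = sin φ₁ sin φ₂ + cos φ₁ cos φ₂ cos Δλ = (0.6517)(-0.2256) + (0.7584)(0.9742)(0.9472) = 0.55283,
so c = arccos(0.55283) = 0.98504 rad.
Distance = R·c = 19089.5 × 0.9850 ≈ 18804 km.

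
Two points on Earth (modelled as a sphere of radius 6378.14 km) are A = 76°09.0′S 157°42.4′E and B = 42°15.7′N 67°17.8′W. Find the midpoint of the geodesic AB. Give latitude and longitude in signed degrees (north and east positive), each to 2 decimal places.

-26.62°, -83.81°

Central angle δ = 2.4626 rad. Interpolating on the sphere with fraction f = 0.5:
P = [sin((1−f)δ)·A + sin(fδ)·B] / sin δ = 1.5015·A + 1.5015·B in Cartesian coordinates,
giving P = (0.0963, -0.8888, -0.4481), i.e. latitude -26.62°, longitude -83.81°.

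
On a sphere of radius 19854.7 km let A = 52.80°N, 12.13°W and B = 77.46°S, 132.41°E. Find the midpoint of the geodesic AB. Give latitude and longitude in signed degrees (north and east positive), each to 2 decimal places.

The central angle between A and B is δ = 2.6561 rad.
With f = 0.5, the slerp weights are sin((1−f)δ)/sin δ = 2.0802 and sin(fδ)/sin δ = 2.0802.
Weighted sum of the unit vectors: (2.0802)·(0.5911,-0.1270,0.7965) + (2.0802)·(-0.1464,0.1603,-0.9761) = (0.9250, 0.0692, -0.3736).
Converting back: φ = atan2(z, √(x²+y²)) = -21.94°, λ = atan2(y, x) = 4.28°.

-21.94°, 4.28°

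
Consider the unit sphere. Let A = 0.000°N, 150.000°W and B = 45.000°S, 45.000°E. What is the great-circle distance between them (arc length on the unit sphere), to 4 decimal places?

With latitudes φ₁ = 0.000°, φ₂ = -45.000° and longitude difference Δλ = -165.000°:
Haversine: a = sin²(Δφ/2) + cos φ₁ cos φ₂ sin²(Δλ/2) = 0.1464 + (1.0000)(0.7071)(0.9830) = 0.84151.
Central angle c = 2·arcsin(√a) = 2.32268 rad.
On the unit sphere the arc length equals the central angle: 2.3227.

2.3227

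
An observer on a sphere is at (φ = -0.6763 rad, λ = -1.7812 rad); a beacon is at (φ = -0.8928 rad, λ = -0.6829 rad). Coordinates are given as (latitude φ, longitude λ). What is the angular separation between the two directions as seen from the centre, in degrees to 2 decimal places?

44.76°

Let φ₁ = -0.6763 rad, φ₂ = -0.8928 rad, and Δλ = 1.0983 rad.
cos c = sin φ₁ sin φ₂ + cos φ₁ cos φ₂ cos Δλ = (-0.6259)(-0.7788) + (0.7799)(0.6272)(0.4551) = 0.71011,
so c = arccos(0.71011) = 0.78114 rad.
So the angular separation is 44.76°.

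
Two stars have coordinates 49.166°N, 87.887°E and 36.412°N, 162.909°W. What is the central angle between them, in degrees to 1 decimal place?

74.0°

In radians: φ₁ = 0.8581, φ₂ = 0.6355, Δλ = 109.204° = 1.9060 rad.
Haversine: a = sin²(Δφ/2) + cos φ₁ cos φ₂ sin²(Δλ/2) = 0.0123 + (0.6539)(0.8048)(0.6645) = 0.36199.
Central angle c = 2·arcsin(√a) = 1.29114 rad.
So the angular separation is 74.0°.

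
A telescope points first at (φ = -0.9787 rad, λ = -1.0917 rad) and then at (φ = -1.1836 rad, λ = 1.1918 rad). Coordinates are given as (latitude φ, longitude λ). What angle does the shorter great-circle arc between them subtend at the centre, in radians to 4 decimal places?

0.8885 rad

With latitudes φ₁ = -56.075°, φ₂ = -67.815° and longitude difference Δλ = 130.835°:
cos c = sin φ₁ sin φ₂ + cos φ₁ cos φ₂ cos Δλ = (-0.8298)(-0.9260) + (0.5581)(0.3776)(-0.6539) = 0.63055,
so c = arccos(0.63055) = 0.88854 rad.
So the angular separation is 0.8885 rad.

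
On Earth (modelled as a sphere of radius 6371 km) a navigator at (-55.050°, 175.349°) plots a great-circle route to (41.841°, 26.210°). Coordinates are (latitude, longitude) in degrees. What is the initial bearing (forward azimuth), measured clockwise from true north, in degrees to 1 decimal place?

With φ₁ = -0.9608, φ₂ = 0.7303, Δλ = -2.6030 rad, the forward-azimuth formula gives
θ = atan2( sin Δλ cos φ₂ , cos φ₁ sin φ₂ − sin φ₁ cos φ₂ cos Δλ ) = atan2(-0.3822, -0.1420) = -110.39°.
Adding 360° brings this into [0°, 360°): 249.6°.

249.6°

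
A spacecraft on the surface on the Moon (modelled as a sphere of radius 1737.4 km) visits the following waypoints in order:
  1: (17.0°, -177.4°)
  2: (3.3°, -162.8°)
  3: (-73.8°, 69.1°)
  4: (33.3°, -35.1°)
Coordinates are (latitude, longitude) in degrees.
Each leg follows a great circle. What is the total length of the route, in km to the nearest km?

Leg 1→2: central angle 0.3460 rad, distance 601.2 km.
Leg 2→3: central angle 1.7999 rad, distance 3127.2 km.
Leg 3→4: central angle 2.1950 rad, distance 3813.5 km.
Total: 601.2 + 3127.2 + 3813.5 ≈ 7542 km.

7542 km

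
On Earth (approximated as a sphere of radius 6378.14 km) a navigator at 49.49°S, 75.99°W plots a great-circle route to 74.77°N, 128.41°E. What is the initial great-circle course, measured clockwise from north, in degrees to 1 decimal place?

346.3°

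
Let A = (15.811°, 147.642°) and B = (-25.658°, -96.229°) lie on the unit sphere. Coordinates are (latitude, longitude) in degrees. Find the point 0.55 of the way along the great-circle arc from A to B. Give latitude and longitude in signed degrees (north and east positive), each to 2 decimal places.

Central angle δ = 2.0943 rad. Interpolating on the sphere with fraction f = 0.55:
P = [sin((1−f)δ)·A + sin(fδ)·B] / sin δ = 0.9341·A + 1.0548·B in Cartesian coordinates,
giving P = (-0.8624, -0.4642, -0.2022), i.e. latitude -11.67°, longitude -151.71°.

-11.67°, -151.71°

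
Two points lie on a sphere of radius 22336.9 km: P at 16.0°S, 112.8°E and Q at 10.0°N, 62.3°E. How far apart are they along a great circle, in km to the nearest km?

With latitudes φ₁ = -16.000°, φ₂ = 10.000° and longitude difference Δλ = -50.500°:
Haversine: a = sin²(Δφ/2) + cos φ₁ cos φ₂ sin²(Δλ/2) = 0.0506 + (0.9613)(0.9848)(0.1820) = 0.22286.
Central angle c = 2·arcsin(√a) = 0.98329 rad.
Distance = R·c = 22336.9 × 0.9833 ≈ 21964 km.

21964 km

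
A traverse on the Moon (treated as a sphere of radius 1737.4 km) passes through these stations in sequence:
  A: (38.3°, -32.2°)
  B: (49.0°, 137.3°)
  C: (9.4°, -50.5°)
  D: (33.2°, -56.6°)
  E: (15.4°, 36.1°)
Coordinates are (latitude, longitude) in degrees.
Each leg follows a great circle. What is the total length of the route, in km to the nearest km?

9755 km

Leg A→B: central angle 1.6093 rad, distance 2796.0 km.
Leg B→C: central angle 2.1153 rad, distance 3675.1 km.
Leg C→D: central angle 0.4268 rad, distance 741.6 km.
Leg D→E: central angle 1.4632 rad, distance 2542.1 km.
Total: 2796.0 + 3675.1 + 741.6 + 2542.1 ≈ 9755 km.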